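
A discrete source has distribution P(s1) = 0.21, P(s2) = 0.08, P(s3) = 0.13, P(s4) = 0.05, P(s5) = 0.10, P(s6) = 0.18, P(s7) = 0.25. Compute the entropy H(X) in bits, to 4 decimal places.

2.6406 bits

H = −Σ pᵢ log₂ pᵢ.
−0.21·log₂(0.21) = 0.4728
−0.08·log₂(0.08) = 0.2915
−0.13·log₂(0.13) = 0.3826
−0.05·log₂(0.05) = 0.2161
−0.10·log₂(0.10) = 0.3322
−0.18·log₂(0.18) = 0.4453
−0.25·log₂(0.25) = 0.5000
Sum ≈ 2.6406 → 2.6406 bits.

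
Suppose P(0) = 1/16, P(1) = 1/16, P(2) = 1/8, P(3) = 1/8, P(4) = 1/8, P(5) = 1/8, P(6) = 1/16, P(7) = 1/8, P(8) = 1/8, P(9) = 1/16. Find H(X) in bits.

3.25 bits

Each probability is a power of 1/2, so log₂(1/p) is an integer.
H = Σ p·log₂(1/p) = 1/16·4 + 1/16·4 + 1/8·3 + 1/8·3 + 1/8·3 + 1/8·3 + 1/16·4 + 1/8·3 + 1/8·3 + 1/16·4 = 3.25 bits.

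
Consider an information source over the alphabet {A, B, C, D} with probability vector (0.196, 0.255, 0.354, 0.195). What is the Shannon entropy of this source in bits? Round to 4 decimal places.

H = −Σ pᵢ log₂ pᵢ.
−0.196·log₂(0.196) = 0.4608
−0.255·log₂(0.255) = 0.5027
−0.354·log₂(0.354) = 0.5304
−0.195·log₂(0.195) = 0.4599
Sum ≈ 1.9538 → 1.9538 bits.

1.9538 bits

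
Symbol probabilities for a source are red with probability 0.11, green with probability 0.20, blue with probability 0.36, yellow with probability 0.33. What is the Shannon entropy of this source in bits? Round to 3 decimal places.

1.873 bits

H = −Σ pᵢ log₂ pᵢ.
−0.11·log₂(0.11) = 0.3503
−0.20·log₂(0.20) = 0.4644
−0.36·log₂(0.36) = 0.5306
−0.33·log₂(0.33) = 0.5278
Sum ≈ 1.8731 → 1.873 bits.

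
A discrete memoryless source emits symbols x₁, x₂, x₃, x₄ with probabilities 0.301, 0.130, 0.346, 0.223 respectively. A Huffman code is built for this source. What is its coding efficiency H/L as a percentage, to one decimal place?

95.8%

Entropy H = −Σ p log₂ p ≈ 1.9166 bits.
Huffman merges: 13/100+223/1000→353/1000; 301/1000+173/500→647/1000; 353/1000+647/1000→1. L = 2 ≈ 2.0000.
Efficiency = H/L = 1.9166/2.0000 = 95.8%.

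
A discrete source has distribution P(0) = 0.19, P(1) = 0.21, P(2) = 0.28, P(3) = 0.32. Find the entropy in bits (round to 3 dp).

1.968 bits

H = −Σ pᵢ log₂ pᵢ.
−0.19·log₂(0.19) = 0.4552
−0.21·log₂(0.21) = 0.4728
−0.28·log₂(0.28) = 0.5142
−0.32·log₂(0.32) = 0.5260
Sum ≈ 1.9683 → 1.968 bits.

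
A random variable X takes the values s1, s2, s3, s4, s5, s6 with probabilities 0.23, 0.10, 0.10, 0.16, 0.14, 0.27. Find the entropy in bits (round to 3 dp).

2.482 bits

H = −Σ pᵢ log₂ pᵢ.
−0.23·log₂(0.23) = 0.4877
−0.10·log₂(0.10) = 0.3322
−0.10·log₂(0.10) = 0.3322
−0.16·log₂(0.16) = 0.4230
−0.14·log₂(0.14) = 0.3971
−0.27·log₂(0.27) = 0.5100
Sum ≈ 2.4822 → 2.482 bits.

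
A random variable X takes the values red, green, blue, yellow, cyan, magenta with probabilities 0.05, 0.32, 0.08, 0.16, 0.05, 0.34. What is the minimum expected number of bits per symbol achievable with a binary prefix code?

Repeatedly combine the two least-probable nodes; the expected code length is the sum of the merged weights.
merge 1/20 + 1/20 → 1/10
merge 2/25 + 1/10 → 9/50
merge 4/25 + 9/50 → 17/50
merge 8/25 + 17/50 → 33/50
merge 17/50 + 33/50 → 1
L = 1/10 + 9/50 + 17/50 + 33/50 + 1 = 57/25 = 2.28 bits/symbol.

2.28 bits/symbol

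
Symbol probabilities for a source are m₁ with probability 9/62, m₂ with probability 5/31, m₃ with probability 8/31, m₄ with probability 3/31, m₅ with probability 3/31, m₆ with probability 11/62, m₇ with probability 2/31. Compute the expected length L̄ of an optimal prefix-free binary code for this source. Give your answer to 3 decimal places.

Repeatedly combine the two least-probable nodes; the expected code length is the sum of the merged weights.
merge 2/31 + 3/31 → 5/31
merge 3/31 + 9/62 → 15/62
merge 5/31 + 5/31 → 10/31
merge 11/62 + 15/62 → 13/31
merge 8/31 + 10/31 → 18/31
merge 13/31 + 18/31 → 1
L = 5/31 + 15/62 + 10/31 + 13/31 + 18/31 + 1 = 169/62 ≈ 2.726 bits/symbol.

2.726 bits/symbol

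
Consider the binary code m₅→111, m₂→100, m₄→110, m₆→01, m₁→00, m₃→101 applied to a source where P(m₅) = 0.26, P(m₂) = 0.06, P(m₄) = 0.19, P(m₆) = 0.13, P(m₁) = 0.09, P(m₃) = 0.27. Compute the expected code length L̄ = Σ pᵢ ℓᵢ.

L̄ = Σ pᵢ·ℓᵢ = 0.26·3 + 0.06·3 + 0.19·3 + 0.13·2 + 0.09·2 + 0.27·3 = 2.78 bits/symbol.

2.78 bits/symbol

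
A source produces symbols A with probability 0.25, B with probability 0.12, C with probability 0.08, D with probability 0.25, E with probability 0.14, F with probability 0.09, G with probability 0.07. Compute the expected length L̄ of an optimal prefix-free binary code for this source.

Repeatedly combine the two least-probable nodes; the expected code length is the sum of the merged weights.
merge 7/100 + 2/25 → 3/20
merge 9/100 + 3/25 → 21/100
merge 7/50 + 3/20 → 29/100
merge 21/100 + 1/4 → 23/50
merge 1/4 + 29/100 → 27/50
merge 23/50 + 27/50 → 1
L = 3/20 + 21/100 + 29/100 + 23/50 + 27/50 + 1 = 53/20 = 2.65 bits/symbol.

2.65 bits/symbol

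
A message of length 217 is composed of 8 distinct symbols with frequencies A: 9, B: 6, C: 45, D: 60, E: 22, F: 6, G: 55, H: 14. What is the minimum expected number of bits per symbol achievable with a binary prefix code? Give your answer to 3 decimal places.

Probabilities are the counts divided by 217.
Repeatedly combine the two least-probable nodes; the expected code length is the sum of the merged weights.
merge 6/217 + 6/217 → 12/217
merge 9/217 + 12/217 → 3/31
merge 2/31 + 3/31 → 5/31
merge 22/217 + 5/31 → 57/217
merge 45/217 + 55/217 → 100/217
merge 57/217 + 60/217 → 117/217
merge 100/217 + 117/217 → 1
L = 12/217 + 3/31 + 5/31 + 57/217 + 100/217 + 117/217 + 1 = 559/217 ≈ 2.576 bits/symbol.

2.576 bits/symbol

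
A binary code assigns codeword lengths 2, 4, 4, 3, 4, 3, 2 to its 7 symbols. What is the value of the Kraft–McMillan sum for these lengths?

0.9375

With common denominator 2^4 = 16: Σ 2^(−ℓᵢ) = 4/16 + 1/16 + 1/16 + 2/16 + 1/16 + 2/16 + 4/16 = 15/16 = 0.9375.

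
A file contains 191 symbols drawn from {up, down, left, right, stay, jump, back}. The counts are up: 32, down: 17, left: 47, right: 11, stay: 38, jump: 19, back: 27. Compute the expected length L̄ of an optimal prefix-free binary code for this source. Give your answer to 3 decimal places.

Probabilities are the counts divided by 191.
Repeatedly combine the two least-probable nodes; the expected code length is the sum of the merged weights.
merge 11/191 + 17/191 → 28/191
merge 19/191 + 27/191 → 46/191
merge 28/191 + 32/191 → 60/191
merge 38/191 + 46/191 → 84/191
merge 47/191 + 60/191 → 107/191
merge 84/191 + 107/191 → 1
L = 28/191 + 46/191 + 60/191 + 84/191 + 107/191 + 1 = 516/191 ≈ 2.702 bits/symbol.

2.702 bits/symbol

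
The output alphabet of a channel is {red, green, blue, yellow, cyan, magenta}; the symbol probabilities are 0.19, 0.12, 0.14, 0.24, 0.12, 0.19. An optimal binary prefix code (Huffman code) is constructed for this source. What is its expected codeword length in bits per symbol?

2.57 bits/symbol

Repeatedly combine the two least-probable nodes; the expected code length is the sum of the merged weights.
merge 3/25 + 3/25 → 6/25
merge 7/50 + 19/100 → 33/100
merge 19/100 + 6/25 → 43/100
merge 6/25 + 33/100 → 57/100
merge 43/100 + 57/100 → 1
L = 6/25 + 33/100 + 43/100 + 57/100 + 1 = 257/100 = 2.57 bits/symbol.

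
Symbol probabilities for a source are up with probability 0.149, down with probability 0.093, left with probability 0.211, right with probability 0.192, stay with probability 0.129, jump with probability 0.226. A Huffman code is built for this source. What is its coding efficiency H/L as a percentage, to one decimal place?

98.5%

Entropy H = −Σ p log₂ p ≈ 2.5247 bits.
Huffman merges: 93/1000+129/1000→111/500; 149/1000+24/125→341/1000; 211/1000+111/500→433/1000; 113/500+341/1000→567/1000; 433/1000+567/1000→1. L = 2563/1000 ≈ 2.5630.
Efficiency = H/L = 2.5247/2.5630 = 98.5%.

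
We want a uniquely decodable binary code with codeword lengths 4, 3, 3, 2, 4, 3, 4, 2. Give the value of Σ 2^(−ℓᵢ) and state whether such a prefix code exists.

With common denominator 2^4 = 16: Σ 2^(−ℓᵢ) = 1/16 + 2/16 + 2/16 + 4/16 + 1/16 + 2/16 + 1/16 + 4/16 = 17/16 = 1.0625.
Kraft's inequality requires Σ ≤ 1; here Σ = 1.0625 > 1, so no such prefix code exists.

1.0625; no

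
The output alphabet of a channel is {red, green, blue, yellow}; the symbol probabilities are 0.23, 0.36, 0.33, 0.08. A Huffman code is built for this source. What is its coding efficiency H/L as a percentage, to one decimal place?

94.2%

Entropy H = −Σ p log₂ p ≈ 1.8376 bits.
Huffman merges: 2/25+23/100→31/100; 31/100+33/100→16/25; 9/25+16/25→1. L = 39/20 ≈ 1.9500.
Efficiency = H/L = 1.8376/1.9500 = 94.2%.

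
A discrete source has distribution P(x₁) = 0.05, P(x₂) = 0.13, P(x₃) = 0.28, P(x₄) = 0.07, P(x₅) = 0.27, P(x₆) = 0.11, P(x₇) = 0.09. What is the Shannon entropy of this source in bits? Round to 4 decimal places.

2.5545 bits

H = −Σ pᵢ log₂ pᵢ.
−0.05·log₂(0.05) = 0.2161
−0.13·log₂(0.13) = 0.3826
−0.28·log₂(0.28) = 0.5142
−0.07·log₂(0.07) = 0.2686
−0.27·log₂(0.27) = 0.5100
−0.11·log₂(0.11) = 0.3503
−0.09·log₂(0.09) = 0.3127
Sum ≈ 2.5545 → 2.5545 bits.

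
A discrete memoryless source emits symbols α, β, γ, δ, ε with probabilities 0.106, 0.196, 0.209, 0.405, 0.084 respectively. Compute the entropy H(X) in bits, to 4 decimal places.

H = −Σ pᵢ log₂ pᵢ.
−0.106·log₂(0.106) = 0.3432
−0.196·log₂(0.196) = 0.4608
−0.209·log₂(0.209) = 0.4720
−0.405·log₂(0.405) = 0.5281
−0.084·log₂(0.084) = 0.3002
Sum ≈ 2.1043 → 2.1043 bits.

2.1043 bits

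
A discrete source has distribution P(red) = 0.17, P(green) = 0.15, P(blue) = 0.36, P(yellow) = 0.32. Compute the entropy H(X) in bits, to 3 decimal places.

1.902 bits

H = −Σ pᵢ log₂ pᵢ.
−0.17·log₂(0.17) = 0.4346
−0.15·log₂(0.15) = 0.4105
−0.36·log₂(0.36) = 0.5306
−0.32·log₂(0.32) = 0.5260
Sum ≈ 1.9018 → 1.902 bits.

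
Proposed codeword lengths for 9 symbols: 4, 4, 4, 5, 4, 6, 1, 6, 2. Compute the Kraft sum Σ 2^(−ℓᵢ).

With common denominator 2^6 = 64: Σ 2^(−ℓᵢ) = 4/64 + 4/64 + 4/64 + 2/64 + 4/64 + 1/64 + 32/64 + 1/64 + 16/64 = 68/64 = 1.0625.

1.0625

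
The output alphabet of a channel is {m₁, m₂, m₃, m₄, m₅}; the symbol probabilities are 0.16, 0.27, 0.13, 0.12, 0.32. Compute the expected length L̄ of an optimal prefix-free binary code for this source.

2.25 bits/symbol

Repeatedly combine the two least-probable nodes; the expected code length is the sum of the merged weights.
merge 3/25 + 13/100 → 1/4
merge 4/25 + 1/4 → 41/100
merge 27/100 + 8/25 → 59/100
merge 41/100 + 59/100 → 1
L = 1/4 + 41/100 + 59/100 + 1 = 9/4 = 2.25 bits/symbol.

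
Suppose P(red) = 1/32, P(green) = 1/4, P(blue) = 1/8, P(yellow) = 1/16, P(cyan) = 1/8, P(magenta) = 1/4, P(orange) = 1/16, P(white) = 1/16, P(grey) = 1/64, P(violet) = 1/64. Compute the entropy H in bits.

Each probability is a power of 1/2, so log₂(1/p) is an integer.
H = Σ p·log₂(1/p) = 1/32·5 + 1/4·2 + 1/8·3 + 1/16·4 + 1/8·3 + 1/4·2 + 1/16·4 + 1/16·4 + 1/64·6 + 1/64·6 = 2.84375 bits.

2.84375 bits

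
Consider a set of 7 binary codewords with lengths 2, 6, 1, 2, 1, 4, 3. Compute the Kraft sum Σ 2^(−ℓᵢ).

With common denominator 2^6 = 64: Σ 2^(−ℓᵢ) = 16/64 + 1/64 + 32/64 + 16/64 + 32/64 + 4/64 + 8/64 = 109/64 = 1.703125.

1.703125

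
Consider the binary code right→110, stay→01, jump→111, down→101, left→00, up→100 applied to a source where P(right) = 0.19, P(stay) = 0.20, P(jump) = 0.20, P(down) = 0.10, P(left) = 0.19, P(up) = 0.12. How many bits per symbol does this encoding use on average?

2.61 bits/symbol

L̄ = Σ pᵢ·ℓᵢ = 0.19·3 + 0.20·2 + 0.20·3 + 0.10·3 + 0.19·2 + 0.12·3 = 2.61 bits/symbol.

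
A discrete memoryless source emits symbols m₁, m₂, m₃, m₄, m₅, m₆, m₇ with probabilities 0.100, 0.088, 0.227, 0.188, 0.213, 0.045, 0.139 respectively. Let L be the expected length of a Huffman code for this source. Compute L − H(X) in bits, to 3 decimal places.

0.041 bits

Entropy H = −Σ p log₂ p ≈ 2.6519 bits.
Huffman merges: 9/200+11/125→133/1000; 1/10+133/1000→233/1000; 139/1000+47/250→327/1000; 213/1000+227/1000→11/25; 233/1000+327/1000→14/25; 11/25+14/25→1. L = 2693/1000 ≈ 2.6930.
L − H = 2.6930 − 2.6519 = 0.041 bits.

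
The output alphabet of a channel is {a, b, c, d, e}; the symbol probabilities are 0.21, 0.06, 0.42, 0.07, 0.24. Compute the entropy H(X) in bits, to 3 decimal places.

2.005 bits

H = −Σ pᵢ log₂ pᵢ.
−0.21·log₂(0.21) = 0.4728
−0.06·log₂(0.06) = 0.2435
−0.42·log₂(0.42) = 0.5256
−0.07·log₂(0.07) = 0.2686
−0.24·log₂(0.24) = 0.4941
Sum ≈ 2.0047 → 2.005 bits.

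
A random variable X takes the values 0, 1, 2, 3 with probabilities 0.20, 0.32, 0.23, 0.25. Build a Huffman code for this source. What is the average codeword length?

2 bits/symbol

Repeatedly combine the two least-probable nodes; the expected code length is the sum of the merged weights.
merge 1/5 + 23/100 → 43/100
merge 1/4 + 8/25 → 57/100
merge 43/100 + 57/100 → 1
L = 43/100 + 57/100 + 1 = 2 bits/symbol.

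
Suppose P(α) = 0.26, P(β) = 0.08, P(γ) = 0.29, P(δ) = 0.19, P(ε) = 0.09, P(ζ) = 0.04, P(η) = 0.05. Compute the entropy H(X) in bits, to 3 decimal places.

2.484 bits

H = −Σ pᵢ log₂ pᵢ.
−0.26·log₂(0.26) = 0.5053
−0.08·log₂(0.08) = 0.2915
−0.29·log₂(0.29) = 0.5179
−0.19·log₂(0.19) = 0.4552
−0.09·log₂(0.09) = 0.3127
−0.04·log₂(0.04) = 0.1858
−0.05·log₂(0.05) = 0.2161
Sum ≈ 2.4844 → 2.484 bits.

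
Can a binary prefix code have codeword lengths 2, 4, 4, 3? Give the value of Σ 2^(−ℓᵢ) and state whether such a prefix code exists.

0.5; yes

With common denominator 2^4 = 16: Σ 2^(−ℓᵢ) = 4/16 + 1/16 + 1/16 + 2/16 = 8/16 = 0.5.
Kraft's inequality requires Σ ≤ 1; here Σ = 0.5 ≤ 1, so such a prefix code exists.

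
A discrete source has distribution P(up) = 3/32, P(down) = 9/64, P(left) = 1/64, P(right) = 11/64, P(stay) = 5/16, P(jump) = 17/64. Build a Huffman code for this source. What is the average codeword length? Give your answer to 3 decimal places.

2.359 bits/symbol

Repeatedly combine the two least-probable nodes; the expected code length is the sum of the merged weights.
merge 1/64 + 3/32 → 7/64
merge 7/64 + 9/64 → 1/4
merge 11/64 + 1/4 → 27/64
merge 17/64 + 5/16 → 37/64
merge 27/64 + 37/64 → 1
L = 7/64 + 1/4 + 27/64 + 37/64 + 1 = 151/64 ≈ 2.359 bits/symbol.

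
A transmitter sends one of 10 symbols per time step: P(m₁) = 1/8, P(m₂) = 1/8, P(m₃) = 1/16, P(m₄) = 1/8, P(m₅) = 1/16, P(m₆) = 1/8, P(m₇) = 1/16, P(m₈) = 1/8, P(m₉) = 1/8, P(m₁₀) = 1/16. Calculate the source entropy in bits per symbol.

Each probability is a power of 1/2, so log₂(1/p) is an integer.
H = Σ p·log₂(1/p) = 1/8·3 + 1/8·3 + 1/16·4 + 1/8·3 + 1/16·4 + 1/8·3 + 1/16·4 + 1/8·3 + 1/8·3 + 1/16·4 = 3.25 bits.

3.25 bits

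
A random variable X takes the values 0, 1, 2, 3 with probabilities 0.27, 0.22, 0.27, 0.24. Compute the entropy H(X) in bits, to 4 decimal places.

1.9948 bits

H = −Σ pᵢ log₂ pᵢ.
−0.27·log₂(0.27) = 0.5100
−0.22·log₂(0.22) = 0.4806
−0.27·log₂(0.27) = 0.5100
−0.24·log₂(0.24) = 0.4941
Sum ≈ 1.9948 → 1.9948 bits.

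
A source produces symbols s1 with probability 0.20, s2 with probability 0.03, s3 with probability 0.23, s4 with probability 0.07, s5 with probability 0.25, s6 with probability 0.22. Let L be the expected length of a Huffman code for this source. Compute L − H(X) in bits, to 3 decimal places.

0.047 bits

Entropy H = −Σ p log₂ p ≈ 2.3529 bits.
Huffman merges: 3/100+7/100→1/10; 1/10+1/5→3/10; 11/50+23/100→9/20; 1/4+3/10→11/20; 9/20+11/20→1. L = 12/5 ≈ 2.4000.
L − H = 2.4000 − 2.3529 = 0.047 bits.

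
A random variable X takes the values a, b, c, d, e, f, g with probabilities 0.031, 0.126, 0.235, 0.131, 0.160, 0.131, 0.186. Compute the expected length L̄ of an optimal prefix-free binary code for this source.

Repeatedly combine the two least-probable nodes; the expected code length is the sum of the merged weights.
merge 31/1000 + 63/500 → 157/1000
merge 131/1000 + 131/1000 → 131/500
merge 157/1000 + 4/25 → 317/1000
merge 93/500 + 47/200 → 421/1000
merge 131/500 + 317/1000 → 579/1000
merge 421/1000 + 579/1000 → 1
L = 157/1000 + 131/500 + 317/1000 + 421/1000 + 579/1000 + 1 = 342/125 = 2.736 bits/symbol.

2.736 bits/symbol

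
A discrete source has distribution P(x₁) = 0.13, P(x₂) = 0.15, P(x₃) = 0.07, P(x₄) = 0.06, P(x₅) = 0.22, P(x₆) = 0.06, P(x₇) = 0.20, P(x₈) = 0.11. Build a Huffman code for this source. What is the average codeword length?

2.88 bits/symbol

Repeatedly combine the two least-probable nodes; the expected code length is the sum of the merged weights.
merge 3/50 + 3/50 → 3/25
merge 7/100 + 11/100 → 9/50
merge 3/25 + 13/100 → 1/4
merge 3/20 + 9/50 → 33/100
merge 1/5 + 11/50 → 21/50
merge 1/4 + 33/100 → 29/50
merge 21/50 + 29/50 → 1
L = 3/25 + 9/50 + 1/4 + 33/100 + 21/50 + 29/50 + 1 = 72/25 = 2.88 bits/symbol.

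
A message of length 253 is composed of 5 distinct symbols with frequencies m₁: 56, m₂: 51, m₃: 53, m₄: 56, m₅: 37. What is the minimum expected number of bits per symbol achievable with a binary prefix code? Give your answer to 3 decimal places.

2.348 bits/symbol

Probabilities are the counts divided by 253.
Repeatedly combine the two least-probable nodes; the expected code length is the sum of the merged weights.
merge 37/253 + 51/253 → 8/23
merge 53/253 + 56/253 → 109/253
merge 56/253 + 8/23 → 144/253
merge 109/253 + 144/253 → 1
L = 8/23 + 109/253 + 144/253 + 1 = 54/23 ≈ 2.348 bits/symbol.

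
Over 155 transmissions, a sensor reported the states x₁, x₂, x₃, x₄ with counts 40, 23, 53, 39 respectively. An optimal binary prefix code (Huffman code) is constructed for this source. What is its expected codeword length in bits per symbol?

2 bits/symbol

Probabilities are the counts divided by 155.
Repeatedly combine the two least-probable nodes; the expected code length is the sum of the merged weights.
merge 23/155 + 39/155 → 2/5
merge 8/31 + 53/155 → 3/5
merge 2/5 + 3/5 → 1
L = 2/5 + 3/5 + 1 = 2 bits/symbol.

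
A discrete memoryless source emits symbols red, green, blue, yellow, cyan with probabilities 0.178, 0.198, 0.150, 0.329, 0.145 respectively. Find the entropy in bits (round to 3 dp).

H = −Σ pᵢ log₂ pᵢ.
−0.178·log₂(0.178) = 0.4432
−0.198·log₂(0.198) = 0.4626
−0.150·log₂(0.150) = 0.4105
−0.329·log₂(0.329) = 0.5277
−0.145·log₂(0.145) = 0.4040
Sum ≈ 2.2480 → 2.248 bits.

2.248 bits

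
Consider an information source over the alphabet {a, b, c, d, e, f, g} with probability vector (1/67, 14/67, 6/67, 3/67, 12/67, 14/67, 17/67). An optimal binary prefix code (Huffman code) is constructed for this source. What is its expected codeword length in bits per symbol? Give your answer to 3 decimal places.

2.537 bits/symbol

Repeatedly combine the two least-probable nodes; the expected code length is the sum of the merged weights.
merge 1/67 + 3/67 → 4/67
merge 4/67 + 6/67 → 10/67
merge 10/67 + 12/67 → 22/67
merge 14/67 + 14/67 → 28/67
merge 17/67 + 22/67 → 39/67
merge 28/67 + 39/67 → 1
L = 4/67 + 10/67 + 22/67 + 28/67 + 39/67 + 1 = 170/67 ≈ 2.537 bits/symbol.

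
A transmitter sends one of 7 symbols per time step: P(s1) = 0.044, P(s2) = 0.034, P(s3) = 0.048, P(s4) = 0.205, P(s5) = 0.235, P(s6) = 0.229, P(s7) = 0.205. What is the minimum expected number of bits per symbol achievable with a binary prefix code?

Repeatedly combine the two least-probable nodes; the expected code length is the sum of the merged weights.
merge 17/500 + 11/250 → 39/500
merge 6/125 + 39/500 → 63/500
merge 63/500 + 41/200 → 331/1000
merge 41/200 + 229/1000 → 217/500
merge 47/200 + 331/1000 → 283/500
merge 217/500 + 283/500 → 1
L = 39/500 + 63/500 + 331/1000 + 217/500 + 283/500 + 1 = 507/200 = 2.535 bits/symbol.

2.535 bits/symbol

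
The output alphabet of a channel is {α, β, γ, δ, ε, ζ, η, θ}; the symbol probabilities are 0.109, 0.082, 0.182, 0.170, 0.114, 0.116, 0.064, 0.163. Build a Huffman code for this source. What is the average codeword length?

Repeatedly combine the two least-probable nodes; the expected code length is the sum of the merged weights.
merge 8/125 + 41/500 → 73/500
merge 109/1000 + 57/500 → 223/1000
merge 29/250 + 73/500 → 131/500
merge 163/1000 + 17/100 → 333/1000
merge 91/500 + 223/1000 → 81/200
merge 131/500 + 333/1000 → 119/200
merge 81/200 + 119/200 → 1
L = 73/500 + 223/1000 + 131/500 + 333/1000 + 81/200 + 119/200 + 1 = 741/250 = 2.964 bits/symbol.

2.964 bits/symbol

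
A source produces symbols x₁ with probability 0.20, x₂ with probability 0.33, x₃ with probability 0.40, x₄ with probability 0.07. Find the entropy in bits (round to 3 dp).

1.790 bits

H = −Σ pᵢ log₂ pᵢ.
−0.20·log₂(0.20) = 0.4644
−0.33·log₂(0.33) = 0.5278
−0.40·log₂(0.40) = 0.5288
−0.07·log₂(0.07) = 0.2686
Sum ≈ 1.7895 → 1.790 bits.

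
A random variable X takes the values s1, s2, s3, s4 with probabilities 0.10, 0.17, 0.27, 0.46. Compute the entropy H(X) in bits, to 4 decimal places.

H = −Σ pᵢ log₂ pᵢ.
−0.10·log₂(0.10) = 0.3322
−0.17·log₂(0.17) = 0.4346
−0.27·log₂(0.27) = 0.5100
−0.46·log₂(0.46) = 0.5153
Sum ≈ 1.7921 → 1.7921 bits.

1.7921 bits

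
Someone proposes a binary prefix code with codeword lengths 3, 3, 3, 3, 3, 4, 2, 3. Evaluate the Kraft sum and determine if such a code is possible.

1.0625; no

With common denominator 2^4 = 16: Σ 2^(−ℓᵢ) = 2/16 + 2/16 + 2/16 + 2/16 + 2/16 + 1/16 + 4/16 + 2/16 = 17/16 = 1.0625.
Kraft's inequality requires Σ ≤ 1; here Σ = 1.0625 > 1, so no such prefix code exists.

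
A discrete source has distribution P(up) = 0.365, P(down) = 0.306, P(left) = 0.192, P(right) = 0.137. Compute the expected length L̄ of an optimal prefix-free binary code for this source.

1.964 bits/symbol

Repeatedly combine the two least-probable nodes; the expected code length is the sum of the merged weights.
merge 137/1000 + 24/125 → 329/1000
merge 153/500 + 329/1000 → 127/200
merge 73/200 + 127/200 → 1
L = 329/1000 + 127/200 + 1 = 491/250 = 1.964 bits/symbol.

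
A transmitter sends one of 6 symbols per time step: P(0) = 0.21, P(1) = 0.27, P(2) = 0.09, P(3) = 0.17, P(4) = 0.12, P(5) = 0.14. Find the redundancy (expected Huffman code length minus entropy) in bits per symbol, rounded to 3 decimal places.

0.026 bits

Entropy H = −Σ p log₂ p ≈ 2.4943 bits.
Huffman merges: 9/100+3/25→21/100; 7/50+17/100→31/100; 21/100+21/100→21/50; 27/100+31/100→29/50; 21/50+29/50→1. L = 63/25 ≈ 2.5200.
L − H = 2.5200 − 2.4943 = 0.026 bits.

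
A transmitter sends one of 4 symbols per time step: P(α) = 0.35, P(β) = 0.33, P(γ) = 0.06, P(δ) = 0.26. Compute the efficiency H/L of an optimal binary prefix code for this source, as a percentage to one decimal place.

91.7%

Entropy H = −Σ p log₂ p ≈ 1.8067 bits.
Huffman merges: 3/50+13/50→8/25; 8/25+33/100→13/20; 7/20+13/20→1. L = 197/100 ≈ 1.9700.
Efficiency = H/L = 1.8067/1.9700 = 91.7%.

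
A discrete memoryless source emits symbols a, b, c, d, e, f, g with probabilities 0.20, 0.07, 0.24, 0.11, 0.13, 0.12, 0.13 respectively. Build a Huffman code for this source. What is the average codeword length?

2.74 bits/symbol

Repeatedly combine the two least-probable nodes; the expected code length is the sum of the merged weights.
merge 7/100 + 11/100 → 9/50
merge 3/25 + 13/100 → 1/4
merge 13/100 + 9/50 → 31/100
merge 1/5 + 6/25 → 11/25
merge 1/4 + 31/100 → 14/25
merge 11/25 + 14/25 → 1
L = 9/50 + 1/4 + 31/100 + 11/25 + 14/25 + 1 = 137/50 = 2.74 bits/symbol.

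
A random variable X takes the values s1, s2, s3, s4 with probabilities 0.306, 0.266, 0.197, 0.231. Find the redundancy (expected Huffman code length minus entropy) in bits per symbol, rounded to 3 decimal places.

0.019 bits

Entropy H = −Σ p log₂ p ≈ 1.9810 bits.
Huffman merges: 197/1000+231/1000→107/250; 133/500+153/500→143/250; 107/250+143/250→1. L = 2 ≈ 2.0000.
L − H = 2.0000 − 1.9810 = 0.019 bits.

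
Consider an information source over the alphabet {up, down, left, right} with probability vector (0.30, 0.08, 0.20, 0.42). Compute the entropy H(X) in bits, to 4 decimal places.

1.8026 bits

H = −Σ pᵢ log₂ pᵢ.
−0.30·log₂(0.30) = 0.5211
−0.08·log₂(0.08) = 0.2915
−0.20·log₂(0.20) = 0.4644
−0.42·log₂(0.42) = 0.5256
Sum ≈ 1.8026 → 1.8026 bits.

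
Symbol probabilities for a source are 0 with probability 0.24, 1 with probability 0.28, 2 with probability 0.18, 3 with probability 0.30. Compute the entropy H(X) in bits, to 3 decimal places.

H = −Σ pᵢ log₂ pᵢ.
−0.24·log₂(0.24) = 0.4941
−0.28·log₂(0.28) = 0.5142
−0.18·log₂(0.18) = 0.4453
−0.30·log₂(0.30) = 0.5211
Sum ≈ 1.9748 → 1.975 bits.

1.975 bits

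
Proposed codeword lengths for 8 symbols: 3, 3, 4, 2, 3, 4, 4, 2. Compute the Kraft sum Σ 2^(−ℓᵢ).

With common denominator 2^4 = 16: Σ 2^(−ℓᵢ) = 2/16 + 2/16 + 1/16 + 4/16 + 2/16 + 1/16 + 1/16 + 4/16 = 17/16 = 1.0625.

1.0625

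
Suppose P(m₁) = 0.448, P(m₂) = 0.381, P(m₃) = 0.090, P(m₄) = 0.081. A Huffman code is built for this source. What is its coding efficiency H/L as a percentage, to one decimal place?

Entropy H = −Σ p log₂ p ≈ 1.6557 bits.
Huffman merges: 81/1000+9/100→171/1000; 171/1000+381/1000→69/125; 56/125+69/125→1. L = 1723/1000 ≈ 1.7230.
Efficiency = H/L = 1.6557/1.7230 = 96.1%.

96.1%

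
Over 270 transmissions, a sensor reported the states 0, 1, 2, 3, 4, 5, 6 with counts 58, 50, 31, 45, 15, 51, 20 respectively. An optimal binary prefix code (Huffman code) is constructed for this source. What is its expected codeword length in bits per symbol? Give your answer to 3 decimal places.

Probabilities are the counts divided by 270.
Repeatedly combine the two least-probable nodes; the expected code length is the sum of the merged weights.
merge 1/18 + 2/27 → 7/54
merge 31/270 + 7/54 → 11/45
merge 1/6 + 5/27 → 19/54
merge 17/90 + 29/135 → 109/270
merge 11/45 + 19/54 → 161/270
merge 109/270 + 161/270 → 1
L = 7/54 + 11/45 + 19/54 + 109/270 + 161/270 + 1 = 368/135 ≈ 2.726 bits/symbol.

2.726 bits/symbol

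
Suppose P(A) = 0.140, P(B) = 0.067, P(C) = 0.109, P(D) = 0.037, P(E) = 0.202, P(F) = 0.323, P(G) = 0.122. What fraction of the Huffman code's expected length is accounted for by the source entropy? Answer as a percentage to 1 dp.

98.7%

Entropy H = −Σ p log₂ p ≈ 2.5459 bits.
Huffman merges: 37/1000+67/1000→13/125; 13/125+109/1000→213/1000; 61/500+7/50→131/500; 101/500+213/1000→83/200; 131/500+323/1000→117/200; 83/200+117/200→1. L = 2579/1000 ≈ 2.5790.
Efficiency = H/L = 2.5459/2.5790 = 98.7%.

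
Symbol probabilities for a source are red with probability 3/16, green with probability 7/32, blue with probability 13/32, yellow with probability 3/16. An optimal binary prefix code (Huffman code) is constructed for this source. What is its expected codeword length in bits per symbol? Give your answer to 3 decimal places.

Repeatedly combine the two least-probable nodes; the expected code length is the sum of the merged weights.
merge 3/16 + 3/16 → 3/8
merge 7/32 + 3/8 → 19/32
merge 13/32 + 19/32 → 1
L = 3/8 + 19/32 + 1 = 63/32 ≈ 1.969 bits/symbol.

1.969 bits/symbol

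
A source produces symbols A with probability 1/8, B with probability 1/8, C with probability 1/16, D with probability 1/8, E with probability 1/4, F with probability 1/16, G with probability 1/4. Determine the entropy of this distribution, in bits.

2.625 bits

Each probability is a power of 1/2, so log₂(1/p) is an integer.
H = Σ p·log₂(1/p) = 1/8·3 + 1/8·3 + 1/16·4 + 1/8·3 + 1/4·2 + 1/16·4 + 1/4·2 = 2.625 bits.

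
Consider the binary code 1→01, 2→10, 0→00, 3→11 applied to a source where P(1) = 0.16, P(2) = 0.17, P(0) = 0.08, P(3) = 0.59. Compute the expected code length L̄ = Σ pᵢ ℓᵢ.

L̄ = Σ pᵢ·ℓᵢ = 0.16·2 + 0.17·2 + 0.08·2 + 0.59·2 = 2 bits/symbol.

2 bits/symbol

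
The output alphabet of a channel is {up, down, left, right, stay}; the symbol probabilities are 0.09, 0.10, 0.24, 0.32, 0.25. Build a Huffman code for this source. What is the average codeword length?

2.19 bits/symbol

Repeatedly combine the two least-probable nodes; the expected code length is the sum of the merged weights.
merge 9/100 + 1/10 → 19/100
merge 19/100 + 6/25 → 43/100
merge 1/4 + 8/25 → 57/100
merge 43/100 + 57/100 → 1
L = 19/100 + 43/100 + 57/100 + 1 = 219/100 = 2.19 bits/symbol.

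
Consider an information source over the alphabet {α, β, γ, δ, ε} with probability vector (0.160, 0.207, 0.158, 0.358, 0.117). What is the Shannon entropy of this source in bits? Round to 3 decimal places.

H = −Σ pᵢ log₂ pᵢ.
−0.160·log₂(0.160) = 0.4230
−0.207·log₂(0.207) = 0.4704
−0.158·log₂(0.158) = 0.4206
−0.358·log₂(0.358) = 0.5305
−0.117·log₂(0.117) = 0.3622
Sum ≈ 2.2067 → 2.207 bits.

2.207 bits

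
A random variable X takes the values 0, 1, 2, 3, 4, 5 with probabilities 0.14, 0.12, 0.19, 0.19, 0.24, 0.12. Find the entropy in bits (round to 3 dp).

H = −Σ pᵢ log₂ pᵢ.
−0.14·log₂(0.14) = 0.3971
−0.12·log₂(0.12) = 0.3671
−0.19·log₂(0.19) = 0.4552
−0.19·log₂(0.19) = 0.4552
−0.24·log₂(0.24) = 0.4941
−0.12·log₂(0.12) = 0.3671
Sum ≈ 2.5358 → 2.536 bits.

2.536 bits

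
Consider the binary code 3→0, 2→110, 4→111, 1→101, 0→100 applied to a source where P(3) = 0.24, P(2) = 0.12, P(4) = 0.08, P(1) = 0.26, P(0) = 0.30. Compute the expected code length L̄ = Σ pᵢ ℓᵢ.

L̄ = Σ pᵢ·ℓᵢ = 0.24·1 + 0.12·3 + 0.08·3 + 0.26·3 + 0.30·3 = 2.52 bits/symbol.

2.52 bits/symbol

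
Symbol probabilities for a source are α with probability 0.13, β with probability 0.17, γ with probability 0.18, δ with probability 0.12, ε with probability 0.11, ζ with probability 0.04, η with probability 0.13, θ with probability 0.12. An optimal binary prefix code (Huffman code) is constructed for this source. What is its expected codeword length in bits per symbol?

2.97 bits/symbol

Repeatedly combine the two least-probable nodes; the expected code length is the sum of the merged weights.
merge 1/25 + 11/100 → 3/20
merge 3/25 + 3/25 → 6/25
merge 13/100 + 13/100 → 13/50
merge 3/20 + 17/100 → 8/25
merge 9/50 + 6/25 → 21/50
merge 13/50 + 8/25 → 29/50
merge 21/50 + 29/50 → 1
L = 3/20 + 6/25 + 13/50 + 8/25 + 21/50 + 29/50 + 1 = 297/100 = 2.97 bits/symbol.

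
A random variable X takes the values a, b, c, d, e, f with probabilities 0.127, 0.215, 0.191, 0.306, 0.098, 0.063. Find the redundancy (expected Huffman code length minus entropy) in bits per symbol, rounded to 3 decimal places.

Entropy H = −Σ p log₂ p ≈ 2.4135 bits.
Huffman merges: 63/1000+49/500→161/1000; 127/1000+161/1000→36/125; 191/1000+43/200→203/500; 36/125+153/500→297/500; 203/500+297/500→1. L = 2449/1000 ≈ 2.4490.
L − H = 2.4490 − 2.4135 = 0.035 bits.

0.035 bits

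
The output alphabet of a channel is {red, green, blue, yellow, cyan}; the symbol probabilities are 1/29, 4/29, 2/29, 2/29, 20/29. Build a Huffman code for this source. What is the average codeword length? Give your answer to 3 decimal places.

1.586 bits/symbol

Repeatedly combine the two least-probable nodes; the expected code length is the sum of the merged weights.
merge 1/29 + 2/29 → 3/29
merge 2/29 + 3/29 → 5/29
merge 4/29 + 5/29 → 9/29
merge 9/29 + 20/29 → 1
L = 3/29 + 5/29 + 9/29 + 1 = 46/29 ≈ 1.586 bits/symbol.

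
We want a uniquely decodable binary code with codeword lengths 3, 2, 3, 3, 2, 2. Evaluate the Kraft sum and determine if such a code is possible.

1.125; no

With common denominator 2^3 = 8: Σ 2^(−ℓᵢ) = 1/8 + 2/8 + 1/8 + 1/8 + 2/8 + 2/8 = 9/8 = 1.125.
Kraft's inequality requires Σ ≤ 1; here Σ = 1.125 > 1, so no such prefix code exists.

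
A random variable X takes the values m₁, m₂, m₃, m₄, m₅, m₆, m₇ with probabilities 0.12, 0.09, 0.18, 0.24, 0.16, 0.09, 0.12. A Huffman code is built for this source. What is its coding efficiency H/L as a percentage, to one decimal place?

Entropy H = −Σ p log₂ p ≈ 2.7219 bits.
Huffman merges: 9/100+9/100→9/50; 3/25+3/25→6/25; 4/25+9/50→17/50; 9/50+6/25→21/50; 6/25+17/50→29/50; 21/50+29/50→1. L = 69/25 ≈ 2.7600.
Efficiency = H/L = 2.7219/2.7600 = 98.6%.

98.6%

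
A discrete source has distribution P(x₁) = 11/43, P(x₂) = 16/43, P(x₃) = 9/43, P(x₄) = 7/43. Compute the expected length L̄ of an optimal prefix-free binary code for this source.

2 bits/symbol

Repeatedly combine the two least-probable nodes; the expected code length is the sum of the merged weights.
merge 7/43 + 9/43 → 16/43
merge 11/43 + 16/43 → 27/43
merge 16/43 + 27/43 → 1
L = 16/43 + 27/43 + 1 = 2 bits/symbol.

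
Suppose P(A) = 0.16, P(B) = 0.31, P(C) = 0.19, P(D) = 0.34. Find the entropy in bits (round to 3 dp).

H = −Σ pᵢ log₂ pᵢ.
−0.16·log₂(0.16) = 0.4230
−0.31·log₂(0.31) = 0.5238
−0.19·log₂(0.19) = 0.4552
−0.34·log₂(0.34) = 0.5292
Sum ≈ 1.9312 → 1.931 bits.

1.931 bits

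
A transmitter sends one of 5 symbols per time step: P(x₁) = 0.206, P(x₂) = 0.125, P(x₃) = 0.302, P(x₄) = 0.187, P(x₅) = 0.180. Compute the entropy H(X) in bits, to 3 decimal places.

2.264 bits

H = −Σ pᵢ log₂ pᵢ.
−0.206·log₂(0.206) = 0.4695
−0.125·log₂(0.125) = 0.3750
−0.302·log₂(0.302) = 0.5217
−0.187·log₂(0.187) = 0.4523
−0.180·log₂(0.180) = 0.4453
Sum ≈ 2.2638 → 2.264 bits.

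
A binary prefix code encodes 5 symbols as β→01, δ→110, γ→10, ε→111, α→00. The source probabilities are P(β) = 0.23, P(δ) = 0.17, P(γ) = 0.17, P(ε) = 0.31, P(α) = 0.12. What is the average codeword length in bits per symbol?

L̄ = Σ pᵢ·ℓᵢ = 0.23·2 + 0.17·3 + 0.17·2 + 0.31·3 + 0.12·2 = 2.48 bits/symbol.

2.48 bits/symbol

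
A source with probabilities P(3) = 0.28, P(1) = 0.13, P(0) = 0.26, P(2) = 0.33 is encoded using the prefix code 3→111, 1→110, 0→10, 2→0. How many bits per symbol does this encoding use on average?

L̄ = Σ pᵢ·ℓᵢ = 0.28·3 + 0.13·3 + 0.26·2 + 0.33·1 = 2.08 bits/symbol.

2.08 bits/symbol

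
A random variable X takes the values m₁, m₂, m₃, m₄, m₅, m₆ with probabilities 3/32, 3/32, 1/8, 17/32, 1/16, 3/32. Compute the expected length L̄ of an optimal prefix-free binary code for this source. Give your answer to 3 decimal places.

2.094 bits/symbol

Repeatedly combine the two least-probable nodes; the expected code length is the sum of the merged weights.
merge 1/16 + 3/32 → 5/32
merge 3/32 + 3/32 → 3/16
merge 1/8 + 5/32 → 9/32
merge 3/16 + 9/32 → 15/32
merge 15/32 + 17/32 → 1
L = 5/32 + 3/16 + 9/32 + 15/32 + 1 = 67/32 ≈ 2.094 bits/symbol.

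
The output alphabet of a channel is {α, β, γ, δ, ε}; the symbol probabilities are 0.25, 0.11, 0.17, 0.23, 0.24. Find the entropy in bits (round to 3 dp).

2.267 bits

H = −Σ pᵢ log₂ pᵢ.
−0.25·log₂(0.25) = 0.5000
−0.11·log₂(0.11) = 0.3503
−0.17·log₂(0.17) = 0.4346
−0.23·log₂(0.23) = 0.4877
−0.24·log₂(0.24) = 0.4941
Sum ≈ 2.2667 → 2.267 bits.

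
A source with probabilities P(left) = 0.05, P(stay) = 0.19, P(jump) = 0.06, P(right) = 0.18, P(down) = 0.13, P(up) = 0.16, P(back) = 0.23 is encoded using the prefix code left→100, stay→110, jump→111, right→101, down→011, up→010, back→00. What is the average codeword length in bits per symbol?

2.77 bits/symbol

L̄ = Σ pᵢ·ℓᵢ = 0.05·3 + 0.19·3 + 0.06·3 + 0.18·3 + 0.13·3 + 0.16·3 + 0.23·2 = 2.77 bits/symbol.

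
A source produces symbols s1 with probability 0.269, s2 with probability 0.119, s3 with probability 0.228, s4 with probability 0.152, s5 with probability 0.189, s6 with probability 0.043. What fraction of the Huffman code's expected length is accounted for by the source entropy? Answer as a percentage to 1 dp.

Entropy H = −Σ p log₂ p ≈ 2.4239 bits.
Huffman merges: 43/1000+119/1000→81/500; 19/125+81/500→157/500; 189/1000+57/250→417/1000; 269/1000+157/500→583/1000; 417/1000+583/1000→1. L = 619/250 ≈ 2.4760.
Efficiency = H/L = 2.4239/2.4760 = 97.9%.

97.9%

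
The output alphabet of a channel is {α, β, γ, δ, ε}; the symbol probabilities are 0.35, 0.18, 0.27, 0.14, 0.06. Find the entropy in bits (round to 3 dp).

2.126 bits

H = −Σ pᵢ log₂ pᵢ.
−0.35·log₂(0.35) = 0.5301
−0.18·log₂(0.18) = 0.4453
−0.27·log₂(0.27) = 0.5100
−0.14·log₂(0.14) = 0.3971
−0.06·log₂(0.06) = 0.2435
Sum ≈ 2.1261 → 2.126 bits.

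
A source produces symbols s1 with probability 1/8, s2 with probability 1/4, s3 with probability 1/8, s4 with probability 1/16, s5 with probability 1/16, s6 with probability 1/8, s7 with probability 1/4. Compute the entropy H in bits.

2.625 bits

Each probability is a power of 1/2, so log₂(1/p) is an integer.
H = Σ p·log₂(1/p) = 1/8·3 + 1/4·2 + 1/8·3 + 1/16·4 + 1/16·4 + 1/8·3 + 1/4·2 = 2.625 bits.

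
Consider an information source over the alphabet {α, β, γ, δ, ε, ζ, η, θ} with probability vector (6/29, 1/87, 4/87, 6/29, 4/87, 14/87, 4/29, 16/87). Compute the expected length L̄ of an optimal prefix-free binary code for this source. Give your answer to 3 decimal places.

2.747 bits/symbol

Repeatedly combine the two least-probable nodes; the expected code length is the sum of the merged weights.
merge 1/87 + 4/87 → 5/87
merge 4/87 + 5/87 → 3/29
merge 3/29 + 4/29 → 7/29
merge 14/87 + 16/87 → 10/29
merge 6/29 + 6/29 → 12/29
merge 7/29 + 10/29 → 17/29
merge 12/29 + 17/29 → 1
L = 5/87 + 3/29 + 7/29 + 10/29 + 12/29 + 17/29 + 1 = 239/87 ≈ 2.747 bits/symbol.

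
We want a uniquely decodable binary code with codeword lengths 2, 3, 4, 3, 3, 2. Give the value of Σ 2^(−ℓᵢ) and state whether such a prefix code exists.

With common denominator 2^4 = 16: Σ 2^(−ℓᵢ) = 4/16 + 2/16 + 1/16 + 2/16 + 2/16 + 4/16 = 15/16 = 0.9375.
Kraft's inequality requires Σ ≤ 1; here Σ = 0.9375 ≤ 1, so such a prefix code exists.

0.9375; yes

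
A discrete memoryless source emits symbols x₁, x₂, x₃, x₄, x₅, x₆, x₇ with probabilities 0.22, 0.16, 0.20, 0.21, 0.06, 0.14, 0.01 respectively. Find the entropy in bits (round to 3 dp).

H = −Σ pᵢ log₂ pᵢ.
−0.22·log₂(0.22) = 0.4806
−0.16·log₂(0.16) = 0.4230
−0.20·log₂(0.20) = 0.4644
−0.21·log₂(0.21) = 0.4728
−0.06·log₂(0.06) = 0.2435
−0.14·log₂(0.14) = 0.3971
−0.01·log₂(0.01) = 0.0664
Sum ≈ 2.5479 → 2.548 bits.

2.548 bits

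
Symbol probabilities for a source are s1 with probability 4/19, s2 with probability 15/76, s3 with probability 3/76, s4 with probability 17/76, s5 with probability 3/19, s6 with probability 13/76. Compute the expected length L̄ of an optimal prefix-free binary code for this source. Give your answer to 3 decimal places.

Repeatedly combine the two least-probable nodes; the expected code length is the sum of the merged weights.
merge 3/76 + 3/19 → 15/76
merge 13/76 + 15/76 → 7/19
merge 15/76 + 4/19 → 31/76
merge 17/76 + 7/19 → 45/76
merge 31/76 + 45/76 → 1
L = 15/76 + 7/19 + 31/76 + 45/76 + 1 = 195/76 ≈ 2.566 bits/symbol.

2.566 bits/symbol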